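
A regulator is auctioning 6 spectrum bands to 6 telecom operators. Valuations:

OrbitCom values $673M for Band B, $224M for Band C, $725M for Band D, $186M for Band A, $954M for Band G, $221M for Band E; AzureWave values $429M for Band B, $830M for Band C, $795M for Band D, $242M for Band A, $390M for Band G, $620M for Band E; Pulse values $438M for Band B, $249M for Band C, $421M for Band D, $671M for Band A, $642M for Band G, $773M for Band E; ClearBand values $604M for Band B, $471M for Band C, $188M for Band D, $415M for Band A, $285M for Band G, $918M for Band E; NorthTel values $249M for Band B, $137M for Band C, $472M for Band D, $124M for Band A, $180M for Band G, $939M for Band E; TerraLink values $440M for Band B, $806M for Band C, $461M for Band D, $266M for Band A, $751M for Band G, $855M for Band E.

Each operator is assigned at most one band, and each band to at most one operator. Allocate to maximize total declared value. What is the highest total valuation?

Max total: $4769M

Optimal: OrbitCom→Band G ($954M), AzureWave→Band D ($795M), Pulse→Band A ($671M), ClearBand→Band B ($604M), NorthTel→Band E ($939M), TerraLink→Band C ($806M) — total 954+795+671+604+939+806 = $4769M.
Row-greedy (each operator in turn takes its best remaining band) gives $3899M, worse by 870.
Next-best assignment: OrbitCom→Band D, AzureWave→Band C, Pulse→Band A, ClearBand→Band B, NorthTel→Band E, TerraLink→Band G = $4520M.
No other one-to-one assignment exceeds $4769M.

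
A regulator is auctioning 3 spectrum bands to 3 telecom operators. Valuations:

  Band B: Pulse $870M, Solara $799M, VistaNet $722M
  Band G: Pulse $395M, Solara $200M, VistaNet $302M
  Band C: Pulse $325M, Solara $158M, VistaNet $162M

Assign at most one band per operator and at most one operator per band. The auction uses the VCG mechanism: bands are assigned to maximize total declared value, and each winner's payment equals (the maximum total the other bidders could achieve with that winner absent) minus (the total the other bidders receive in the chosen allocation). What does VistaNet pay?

VistaNet pays $70M.

Efficient allocation: Pulse→Band C ($325M), Solara→Band B ($799M), VistaNet→Band G ($302M); total welfare W = $1426M.
VistaNet receives Band G at value $302M, so the others get W − 302 = $1124M.
Without VistaNet: best allocation of the remaining 2 bidders over all 3 bands is Pulse→Band G ($395M), Solara→Band B ($799M), total $1194M.
VCG payment = (others' best without VistaNet) − (others' welfare with VistaNet) = 1194 − 1124 = $70M.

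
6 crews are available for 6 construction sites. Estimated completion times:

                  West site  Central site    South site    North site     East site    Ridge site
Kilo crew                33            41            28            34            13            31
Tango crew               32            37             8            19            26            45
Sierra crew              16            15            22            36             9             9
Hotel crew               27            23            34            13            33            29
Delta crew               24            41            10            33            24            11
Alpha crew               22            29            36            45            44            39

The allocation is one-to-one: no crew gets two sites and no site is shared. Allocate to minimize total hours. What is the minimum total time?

Min total: 82 hours

This is a one-to-one assignment (minimum-cost bipartite matching).
Optimal: Kilo crew→East site (13 hours), Tango crew→South site (8 hours), Sierra crew→Central site (15 hours), Hotel crew→North site (13 hours), Delta crew→Ridge site (11 hours), Alpha crew→West site (22 hours) — total 13+8+15+13+11+22 = 82 hours.
Column-greedy (each site in turn goes to its cheapest remaining crew) gives 132 hours, worse by 50.
Next-best assignment: Kilo crew→East site, Tango crew→South site, Sierra crew→West site, Hotel crew→North site, Delta crew→Ridge site, Alpha crew→Central site = 90 hours.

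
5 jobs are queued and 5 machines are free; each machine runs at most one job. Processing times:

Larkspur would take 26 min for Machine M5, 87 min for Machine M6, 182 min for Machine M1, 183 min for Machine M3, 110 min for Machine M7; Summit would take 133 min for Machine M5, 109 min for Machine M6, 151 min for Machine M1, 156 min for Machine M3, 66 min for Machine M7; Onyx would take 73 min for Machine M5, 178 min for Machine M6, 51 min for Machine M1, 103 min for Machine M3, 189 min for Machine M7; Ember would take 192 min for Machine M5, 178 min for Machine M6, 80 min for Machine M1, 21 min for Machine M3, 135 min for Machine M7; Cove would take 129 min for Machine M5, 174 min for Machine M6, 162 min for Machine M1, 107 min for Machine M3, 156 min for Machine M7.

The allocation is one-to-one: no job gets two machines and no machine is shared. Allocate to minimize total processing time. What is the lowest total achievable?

Optimal: Larkspur→Machine M5 (26 min), Summit→Machine M7 (66 min), Onyx→Machine M1 (51 min), Ember→Machine M3 (21 min), Cove→Machine M6 (174 min) — total 26+66+51+21+174 = 338 min.

Min total: 338 min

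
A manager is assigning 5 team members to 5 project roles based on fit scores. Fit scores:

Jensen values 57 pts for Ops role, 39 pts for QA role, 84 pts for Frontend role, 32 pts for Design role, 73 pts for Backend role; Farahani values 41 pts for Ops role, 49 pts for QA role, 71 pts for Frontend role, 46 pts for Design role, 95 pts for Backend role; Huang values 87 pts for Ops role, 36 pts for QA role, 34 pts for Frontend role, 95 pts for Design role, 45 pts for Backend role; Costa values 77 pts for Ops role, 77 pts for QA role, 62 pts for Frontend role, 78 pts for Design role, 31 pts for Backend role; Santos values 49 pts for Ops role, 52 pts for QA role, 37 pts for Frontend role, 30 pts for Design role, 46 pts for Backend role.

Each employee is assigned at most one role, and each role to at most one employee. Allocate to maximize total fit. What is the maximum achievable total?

Maximum total: 403 pts

Optimal: Jensen→Frontend role (84 pts), Farahani→Backend role (95 pts), Huang→Design role (95 pts), Costa→Ops role (77 pts), Santos→QA role (52 pts) — total 84+95+95+77+52 = 403 pts.
Column-greedy (each role in turn goes to its best remaining employee) gives 340 pts, worse by 63.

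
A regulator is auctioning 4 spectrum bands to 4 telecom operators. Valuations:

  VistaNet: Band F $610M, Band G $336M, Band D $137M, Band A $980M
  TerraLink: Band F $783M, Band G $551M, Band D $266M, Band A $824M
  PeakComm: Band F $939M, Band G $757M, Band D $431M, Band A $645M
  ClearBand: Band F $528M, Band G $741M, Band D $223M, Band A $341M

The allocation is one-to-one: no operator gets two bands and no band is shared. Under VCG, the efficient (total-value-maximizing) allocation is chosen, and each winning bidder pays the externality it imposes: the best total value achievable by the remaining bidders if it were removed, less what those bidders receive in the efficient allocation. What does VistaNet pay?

VistaNet pays $549M.

Efficient allocation: VistaNet→Band A ($980M), TerraLink→Band F ($783M), PeakComm→Band D ($431M), ClearBand→Band G ($741M); total welfare W = $2935M.
VistaNet receives Band A at value $980M, so the others get W − 980 = $1955M.
Without VistaNet: best allocation of the remaining 3 bidders over all 4 bands is TerraLink→Band A ($824M), PeakComm→Band F ($939M), ClearBand→Band G ($741M), total $2504M.
VCG payment = (others' best without VistaNet) − (others' welfare with VistaNet) = 2504 − 1955 = $549M.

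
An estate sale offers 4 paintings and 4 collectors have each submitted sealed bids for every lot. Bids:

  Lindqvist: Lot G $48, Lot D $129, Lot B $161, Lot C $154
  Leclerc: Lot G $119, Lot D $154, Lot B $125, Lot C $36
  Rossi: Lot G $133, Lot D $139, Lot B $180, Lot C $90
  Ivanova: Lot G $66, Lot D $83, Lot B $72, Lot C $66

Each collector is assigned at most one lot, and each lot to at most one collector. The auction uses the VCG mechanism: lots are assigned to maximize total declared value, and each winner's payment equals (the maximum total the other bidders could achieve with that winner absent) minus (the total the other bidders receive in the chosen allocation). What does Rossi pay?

Rossi pays $7.

Efficient allocation: Lindqvist→Lot C ($154), Leclerc→Lot D ($154), Rossi→Lot B ($180), Ivanova→Lot G ($66); total welfare W = $554.
Rossi receives Lot B at value $180, so the others get W − 180 = $374.
Without Rossi: best allocation of the remaining 3 bidders over all 4 lots is Lindqvist→Lot B ($161), Leclerc→Lot D ($154), Ivanova→Lot G ($66), total $381.
VCG payment = (others' best without Rossi) − (others' welfare with Rossi) = 381 − 374 = $7.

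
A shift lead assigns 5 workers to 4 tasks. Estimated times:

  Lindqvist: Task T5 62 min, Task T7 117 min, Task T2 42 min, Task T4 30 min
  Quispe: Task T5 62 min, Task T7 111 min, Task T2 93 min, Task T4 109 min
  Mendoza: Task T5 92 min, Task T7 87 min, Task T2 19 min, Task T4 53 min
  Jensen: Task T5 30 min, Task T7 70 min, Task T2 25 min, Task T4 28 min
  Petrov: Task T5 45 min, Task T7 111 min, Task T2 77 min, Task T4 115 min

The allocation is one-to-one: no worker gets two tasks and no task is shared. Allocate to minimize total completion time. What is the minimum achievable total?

Optimal: Petrov→Task T5 (45 min), Jensen→Task T7 (70 min), Mendoza→Task T2 (19 min), Lindqvist→Task T4 (30 min) — total 45+70+19+30 = 164 min.
Row-greedy (each worker in turn takes its cheapest remaining task) gives 181 min, worse by 17.
Next-best assignment: Quispe→Task T5, Jensen→Task T7, Mendoza→Task T2, Lindqvist→Task T4 = 181 min.
Swapping Mendoza↔Petrov (Mendoza→Task T5 92 min, Petrov→Task T2 77 min) adds 105.

Min total: 164 min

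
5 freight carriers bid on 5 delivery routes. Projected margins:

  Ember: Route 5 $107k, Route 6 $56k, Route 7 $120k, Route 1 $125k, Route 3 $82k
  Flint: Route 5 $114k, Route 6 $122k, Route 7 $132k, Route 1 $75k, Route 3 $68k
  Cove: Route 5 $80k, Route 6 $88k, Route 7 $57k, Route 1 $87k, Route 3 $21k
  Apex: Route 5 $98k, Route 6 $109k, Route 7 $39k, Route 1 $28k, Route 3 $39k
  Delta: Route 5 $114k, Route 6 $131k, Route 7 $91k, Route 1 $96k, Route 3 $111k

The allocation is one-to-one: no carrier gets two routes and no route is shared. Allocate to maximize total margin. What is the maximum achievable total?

Maximum total: $557k

Treat this as an assignment problem: match each carrier to one route.
Optimal: Ember→Route 1 ($125k), Flint→Route 7 ($132k), Cove→Route 5 ($80k), Apex→Route 6 ($109k), Delta→Route 3 ($111k) — total 125+132+80+109+111 = $557k.
Next-best assignment: Ember→Route 1, Flint→Route 7, Cove→Route 6, Apex→Route 5, Delta→Route 3 = $554k.
No other one-to-one assignment exceeds $557k.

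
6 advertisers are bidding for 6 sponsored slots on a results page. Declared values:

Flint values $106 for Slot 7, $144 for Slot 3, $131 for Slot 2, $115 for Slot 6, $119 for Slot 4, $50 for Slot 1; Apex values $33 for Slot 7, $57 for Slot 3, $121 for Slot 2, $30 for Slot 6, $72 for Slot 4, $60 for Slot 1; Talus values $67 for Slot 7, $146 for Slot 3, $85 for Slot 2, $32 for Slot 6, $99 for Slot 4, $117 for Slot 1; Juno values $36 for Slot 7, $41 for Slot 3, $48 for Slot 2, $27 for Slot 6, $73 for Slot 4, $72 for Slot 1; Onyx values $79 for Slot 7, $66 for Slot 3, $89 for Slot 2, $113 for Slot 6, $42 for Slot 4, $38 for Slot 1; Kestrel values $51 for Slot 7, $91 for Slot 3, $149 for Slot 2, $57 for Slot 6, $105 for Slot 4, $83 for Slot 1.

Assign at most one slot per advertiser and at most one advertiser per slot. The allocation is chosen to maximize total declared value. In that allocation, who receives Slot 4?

Kestrel receives Slot 4.

Optimal: Flint→Slot 7 ($106), Apex→Slot 2 ($121), Talus→Slot 3 ($146), Juno→Slot 1 ($72), Onyx→Slot 6 ($113), Kestrel→Slot 4 ($105) — total 106+121+146+72+113+105 = $663.
Column-greedy (each slot in turn goes to its best remaining advertiser) gives $647, worse by 16.
Next-best assignment: Flint→Slot 7, Apex→Slot 4, Talus→Slot 3, Juno→Slot 1, Onyx→Slot 6, Kestrel→Slot 2 = $658.
Kestrel's own top slot is Slot 2 ($149), but forcing Kestrel→Slot 2 and reassigning the rest optimally gives only $658 — worse by 5.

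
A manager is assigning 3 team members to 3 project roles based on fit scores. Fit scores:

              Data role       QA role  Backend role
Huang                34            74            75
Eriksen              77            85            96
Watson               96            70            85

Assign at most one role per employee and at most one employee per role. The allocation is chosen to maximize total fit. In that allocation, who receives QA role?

Optimal: Huang→QA role (74 pts), Eriksen→Backend role (96 pts), Watson→Data role (96 pts) — total 74+96+96 = 266 pts.
Row-greedy (each employee in turn takes its best remaining role) gives 256 pts, worse by 10.
No other one-to-one assignment exceeds 266 pts.
Huang's own top role is Backend role (75 pts), but forcing Huang→Backend role and reassigning the rest optimally gives only 256 pts — worse by 10.

Huang receives QA role.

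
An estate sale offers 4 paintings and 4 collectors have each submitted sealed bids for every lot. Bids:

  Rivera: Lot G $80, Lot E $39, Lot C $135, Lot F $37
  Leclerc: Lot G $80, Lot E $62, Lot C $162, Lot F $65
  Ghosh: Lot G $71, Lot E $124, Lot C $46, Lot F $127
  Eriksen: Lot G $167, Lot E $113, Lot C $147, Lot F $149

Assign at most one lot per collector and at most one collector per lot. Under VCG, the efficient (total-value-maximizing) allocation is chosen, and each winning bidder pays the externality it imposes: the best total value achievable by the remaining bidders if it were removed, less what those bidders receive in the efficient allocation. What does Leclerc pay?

Efficient allocation: Rivera→Lot G ($80), Leclerc→Lot C ($162), Ghosh→Lot E ($124), Eriksen→Lot F ($149); total welfare W = $515.
Leclerc receives Lot C at value $162, so the others get W − 162 = $353.
Without Leclerc: best allocation of the remaining 3 bidders over all 4 lots is Rivera→Lot C ($135), Ghosh→Lot F ($127), Eriksen→Lot G ($167), total $429.
VCG payment = (others' best without Leclerc) − (others' welfare with Leclerc) = 429 − 353 = $76.

Leclerc pays $76.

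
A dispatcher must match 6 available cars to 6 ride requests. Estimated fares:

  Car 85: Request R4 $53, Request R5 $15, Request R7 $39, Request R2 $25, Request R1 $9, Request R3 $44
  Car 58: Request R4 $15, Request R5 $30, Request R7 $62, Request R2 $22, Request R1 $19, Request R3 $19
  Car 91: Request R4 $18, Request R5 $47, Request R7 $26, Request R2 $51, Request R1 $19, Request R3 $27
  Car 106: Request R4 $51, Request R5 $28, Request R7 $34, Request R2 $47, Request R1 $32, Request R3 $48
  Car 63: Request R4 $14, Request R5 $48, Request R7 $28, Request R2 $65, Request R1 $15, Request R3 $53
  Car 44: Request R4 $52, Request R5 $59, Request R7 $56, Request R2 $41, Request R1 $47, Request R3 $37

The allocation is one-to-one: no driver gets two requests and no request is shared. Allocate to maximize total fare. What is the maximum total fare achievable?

Optimal: Car 85→Request R4 ($53), Car 58→Request R7 ($62), Car 91→Request R5 ($47), Car 106→Request R3 ($48), Car 63→Request R2 ($65), Car 44→Request R1 ($47) — total 53+62+47+48+65+47 = $322.

Max total: $322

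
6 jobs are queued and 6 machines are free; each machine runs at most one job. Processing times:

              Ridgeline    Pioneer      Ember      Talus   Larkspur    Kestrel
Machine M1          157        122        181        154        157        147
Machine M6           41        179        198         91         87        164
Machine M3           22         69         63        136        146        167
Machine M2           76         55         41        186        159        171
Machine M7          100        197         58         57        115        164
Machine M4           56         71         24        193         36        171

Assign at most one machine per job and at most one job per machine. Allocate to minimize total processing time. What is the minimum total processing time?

Minimum total: 391 min

Optimal: Ridgeline→Machine M6 (41 min), Pioneer→Machine M3 (69 min), Ember→Machine M2 (41 min), Talus→Machine M7 (57 min), Larkspur→Machine M4 (36 min), Kestrel→Machine M1 (147 min) — total 41+69+41+57+36+147 = 391 min.
Min-entry greedy (repeatedly take the single cheapest remaining cell) gives 392 min, worse by 1.
Next-best assignment: Ridgeline→Machine M3, Pioneer→Machine M2, Ember→Machine M4, Talus→Machine M7, Larkspur→Machine M6, Kestrel→Machine M1 = 392 min.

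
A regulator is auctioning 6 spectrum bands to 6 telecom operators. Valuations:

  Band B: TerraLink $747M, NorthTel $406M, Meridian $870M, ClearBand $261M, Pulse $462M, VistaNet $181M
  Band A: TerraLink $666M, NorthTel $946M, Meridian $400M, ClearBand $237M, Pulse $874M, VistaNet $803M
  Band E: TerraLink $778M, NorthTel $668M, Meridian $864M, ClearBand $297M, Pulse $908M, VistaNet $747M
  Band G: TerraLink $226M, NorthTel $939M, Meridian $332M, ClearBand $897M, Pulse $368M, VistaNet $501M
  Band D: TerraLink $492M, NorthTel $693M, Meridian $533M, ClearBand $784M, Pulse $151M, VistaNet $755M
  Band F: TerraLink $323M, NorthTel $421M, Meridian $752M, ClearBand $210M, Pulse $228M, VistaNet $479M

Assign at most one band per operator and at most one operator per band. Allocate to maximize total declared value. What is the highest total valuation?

Maximum total: $5005M

This is the linear assignment problem.
Optimal: TerraLink→Band B ($747M), NorthTel→Band A ($946M), Meridian→Band F ($752M), ClearBand→Band G ($897M), Pulse→Band E ($908M), VistaNet→Band D ($755M) — total 747+946+752+897+908+755 = $5005M.
Max-entry greedy (repeatedly take the single best remaining cell) gives $4699M, worse by 306.
Checked against all permutations: $5005M is optimal.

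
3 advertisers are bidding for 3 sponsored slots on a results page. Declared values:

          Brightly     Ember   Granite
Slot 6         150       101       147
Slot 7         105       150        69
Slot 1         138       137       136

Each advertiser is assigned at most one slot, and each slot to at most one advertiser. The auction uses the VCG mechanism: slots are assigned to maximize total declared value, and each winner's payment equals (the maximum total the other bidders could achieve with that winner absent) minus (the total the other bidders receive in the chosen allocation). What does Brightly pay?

Efficient allocation: Brightly→Slot 6 ($150), Ember→Slot 7 ($150), Granite→Slot 1 ($136); total welfare W = $436.
Brightly receives Slot 6 at value $150, so the others get W − 150 = $286.
Without Brightly: best allocation of the remaining 2 bidders over all 3 slots is Ember→Slot 7 ($150), Granite→Slot 6 ($147), total $297.
VCG payment = (others' best without Brightly) − (others' welfare with Brightly) = 297 − 286 = $11.

Brightly pays $11.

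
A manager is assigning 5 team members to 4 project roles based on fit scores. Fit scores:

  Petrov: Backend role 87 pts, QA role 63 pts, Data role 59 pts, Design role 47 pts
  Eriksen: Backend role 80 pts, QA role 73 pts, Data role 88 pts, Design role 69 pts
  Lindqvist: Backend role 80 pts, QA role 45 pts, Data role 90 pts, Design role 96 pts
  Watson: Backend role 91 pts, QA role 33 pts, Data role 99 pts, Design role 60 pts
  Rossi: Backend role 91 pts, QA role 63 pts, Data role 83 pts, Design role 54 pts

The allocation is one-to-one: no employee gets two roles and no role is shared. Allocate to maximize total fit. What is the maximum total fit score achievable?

Max total: 359 pts

This is a one-to-one assignment (maximum-weight bipartite matching).
Optimal: Rossi→Backend role (91 pts), Eriksen→QA role (73 pts), Watson→Data role (99 pts), Lindqvist→Design role (96 pts) — total 91+73+99+96 = 359 pts.
Every other assignment is strictly worse.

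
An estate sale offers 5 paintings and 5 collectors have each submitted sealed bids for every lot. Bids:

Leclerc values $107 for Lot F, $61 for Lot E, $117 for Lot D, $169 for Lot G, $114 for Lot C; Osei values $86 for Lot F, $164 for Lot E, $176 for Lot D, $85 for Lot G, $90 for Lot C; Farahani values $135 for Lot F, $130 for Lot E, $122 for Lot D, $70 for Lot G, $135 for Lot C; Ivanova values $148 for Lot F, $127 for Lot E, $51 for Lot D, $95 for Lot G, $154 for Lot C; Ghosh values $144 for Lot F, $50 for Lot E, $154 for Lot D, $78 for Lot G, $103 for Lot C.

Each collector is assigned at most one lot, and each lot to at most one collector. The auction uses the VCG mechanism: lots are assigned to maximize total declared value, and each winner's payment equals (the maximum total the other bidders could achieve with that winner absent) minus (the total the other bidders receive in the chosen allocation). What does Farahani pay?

Efficient allocation: Leclerc→Lot G ($169), Osei→Lot E ($164), Farahani→Lot F ($135), Ivanova→Lot C ($154), Ghosh→Lot D ($154); total welfare W = $776.
Farahani receives Lot F at value $135, so the others get W − 135 = $641.
Without Farahani: best allocation of the remaining 4 bidders over all 5 lots is Leclerc→Lot G ($169), Osei→Lot D ($176), Ivanova→Lot C ($154), Ghosh→Lot F ($144), total $643.
VCG payment = (others' best without Farahani) − (others' welfare with Farahani) = 643 − 641 = $2.

Farahani pays $2.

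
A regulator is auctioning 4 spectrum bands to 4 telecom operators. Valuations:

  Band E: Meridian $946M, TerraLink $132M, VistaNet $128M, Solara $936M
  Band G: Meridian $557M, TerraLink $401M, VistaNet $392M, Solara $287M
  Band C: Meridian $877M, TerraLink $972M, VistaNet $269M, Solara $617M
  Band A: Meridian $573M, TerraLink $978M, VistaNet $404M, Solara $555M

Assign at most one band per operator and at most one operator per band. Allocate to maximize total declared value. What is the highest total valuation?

Optimal: Meridian→Band C ($877M), TerraLink→Band A ($978M), VistaNet→Band G ($392M), Solara→Band E ($936M) — total 877+978+392+936 = $3183M.
Column-greedy (each band in turn goes to its best remaining operator) gives $2368M, worse by 815.
Next-best assignment: Meridian→Band E, TerraLink→Band A, VistaNet→Band G, Solara→Band C = $2933M.

Max total: $3183M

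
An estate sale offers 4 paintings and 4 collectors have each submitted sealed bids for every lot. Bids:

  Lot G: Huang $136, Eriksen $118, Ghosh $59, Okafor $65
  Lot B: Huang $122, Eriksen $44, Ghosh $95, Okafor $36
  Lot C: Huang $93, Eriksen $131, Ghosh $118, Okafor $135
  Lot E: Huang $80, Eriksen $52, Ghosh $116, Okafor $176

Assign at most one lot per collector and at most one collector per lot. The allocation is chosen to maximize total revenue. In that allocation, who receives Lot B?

Ghosh receives Lot B.

Treat this as an assignment problem: match each collector to one lot.
Optimal: Huang→Lot G ($136), Eriksen→Lot C ($131), Ghosh→Lot B ($95), Okafor→Lot E ($176) — total 136+131+95+176 = $538.
Column-greedy (each lot in turn goes to its best remaining collector) gives $418, worse by 120.
Next-best assignment: Huang→Lot B, Eriksen→Lot G, Ghosh→Lot C, Okafor→Lot E = $534.
Ghosh's own top lot is Lot C ($118), but forcing Ghosh→Lot C and reassigning the rest optimally gives only $534 — worse by 4.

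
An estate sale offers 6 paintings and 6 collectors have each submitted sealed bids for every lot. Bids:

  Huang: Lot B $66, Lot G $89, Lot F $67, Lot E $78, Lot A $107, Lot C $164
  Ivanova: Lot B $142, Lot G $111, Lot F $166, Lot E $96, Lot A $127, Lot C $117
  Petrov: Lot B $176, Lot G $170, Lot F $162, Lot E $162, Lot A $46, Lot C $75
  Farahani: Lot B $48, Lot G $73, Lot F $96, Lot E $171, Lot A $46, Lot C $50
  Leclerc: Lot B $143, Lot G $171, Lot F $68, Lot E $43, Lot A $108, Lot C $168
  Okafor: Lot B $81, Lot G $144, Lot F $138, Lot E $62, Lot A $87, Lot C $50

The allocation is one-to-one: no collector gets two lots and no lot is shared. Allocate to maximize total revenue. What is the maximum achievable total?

Maximum total: $947

Optimal: Huang→Lot C ($164), Ivanova→Lot A ($127), Petrov→Lot B ($176), Farahani→Lot E ($171), Leclerc→Lot G ($171), Okafor→Lot F ($138) — total 164+127+176+171+171+138 = $947.
Max-entry greedy (repeatedly take the single best remaining cell) gives $935, worse by 12.
Next-best assignment: Huang→Lot C, Ivanova→Lot F, Petrov→Lot B, Farahani→Lot E, Leclerc→Lot G, Okafor→Lot A = $935.
Checked against all permutations: $947 is optimal.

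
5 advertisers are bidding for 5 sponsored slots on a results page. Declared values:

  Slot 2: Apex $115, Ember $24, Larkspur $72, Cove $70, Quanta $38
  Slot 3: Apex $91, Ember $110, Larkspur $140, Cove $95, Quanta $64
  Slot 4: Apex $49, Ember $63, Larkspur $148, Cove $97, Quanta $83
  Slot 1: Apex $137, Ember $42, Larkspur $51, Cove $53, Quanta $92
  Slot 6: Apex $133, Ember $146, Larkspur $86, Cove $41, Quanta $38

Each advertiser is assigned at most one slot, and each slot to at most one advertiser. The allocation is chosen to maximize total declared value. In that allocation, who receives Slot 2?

Apex receives Slot 2.

This is a one-to-one assignment (maximum-weight bipartite matching).
Optimal: Apex→Slot 2 ($115), Ember→Slot 6 ($146), Larkspur→Slot 4 ($148), Cove→Slot 3 ($95), Quanta→Slot 1 ($92) — total 115+146+148+95+92 = $596.
Column-greedy (each slot in turn goes to its best remaining advertiser) gives $590, worse by 6.
Apex's own top slot is Slot 1 ($137), but forcing Apex→Slot 1 and reassigning the rest optimally gives only $576 — worse by 20.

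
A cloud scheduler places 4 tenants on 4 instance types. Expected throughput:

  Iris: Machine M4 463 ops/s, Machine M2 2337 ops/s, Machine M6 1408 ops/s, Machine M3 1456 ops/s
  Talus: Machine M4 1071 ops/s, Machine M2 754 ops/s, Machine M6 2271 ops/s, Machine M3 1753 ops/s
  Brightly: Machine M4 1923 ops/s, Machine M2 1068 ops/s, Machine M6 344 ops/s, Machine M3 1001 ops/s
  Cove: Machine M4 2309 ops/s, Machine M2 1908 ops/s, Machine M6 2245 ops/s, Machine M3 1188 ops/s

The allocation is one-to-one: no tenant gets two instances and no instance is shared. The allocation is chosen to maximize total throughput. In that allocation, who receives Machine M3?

Talus receives Machine M3.

Optimal: Iris→Machine M2 (2337 ops/s), Talus→Machine M3 (1753 ops/s), Brightly→Machine M4 (1923 ops/s), Cove→Machine M6 (2245 ops/s) — total 2337+1753+1923+2245 = 8258 ops/s.
Row-greedy (each tenant in turn takes its best remaining instance) gives 7719 ops/s, worse by 539.
Next-best assignment: Iris→Machine M2, Talus→Machine M6, Brightly→Machine M3, Cove→Machine M4 = 7918 ops/s.
Talus's own top instance is Machine M6 (2271 ops/s), but forcing Talus→Machine M6 and reassigning the rest optimally gives only 7918 ops/s — worse by 340.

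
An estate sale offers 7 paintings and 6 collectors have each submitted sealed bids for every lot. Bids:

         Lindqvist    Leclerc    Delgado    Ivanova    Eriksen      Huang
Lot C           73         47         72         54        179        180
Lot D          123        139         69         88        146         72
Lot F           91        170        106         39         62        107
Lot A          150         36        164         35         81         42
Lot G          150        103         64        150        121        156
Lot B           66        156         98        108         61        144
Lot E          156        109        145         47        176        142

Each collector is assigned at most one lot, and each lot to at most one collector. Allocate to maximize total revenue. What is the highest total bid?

Maximum total: $966

This is a one-to-one assignment (maximum-weight bipartite matching).
Optimal: Lindqvist→Lot E ($156), Leclerc→Lot F ($170), Delgado→Lot A ($164), Ivanova→Lot G ($150), Eriksen→Lot D ($146), Huang→Lot C ($180) — total 156+170+164+150+146+180 = $966.
Column-greedy (each lot in turn goes to its best remaining collector) gives $918, worse by 48.
Every other assignment is strictly worse.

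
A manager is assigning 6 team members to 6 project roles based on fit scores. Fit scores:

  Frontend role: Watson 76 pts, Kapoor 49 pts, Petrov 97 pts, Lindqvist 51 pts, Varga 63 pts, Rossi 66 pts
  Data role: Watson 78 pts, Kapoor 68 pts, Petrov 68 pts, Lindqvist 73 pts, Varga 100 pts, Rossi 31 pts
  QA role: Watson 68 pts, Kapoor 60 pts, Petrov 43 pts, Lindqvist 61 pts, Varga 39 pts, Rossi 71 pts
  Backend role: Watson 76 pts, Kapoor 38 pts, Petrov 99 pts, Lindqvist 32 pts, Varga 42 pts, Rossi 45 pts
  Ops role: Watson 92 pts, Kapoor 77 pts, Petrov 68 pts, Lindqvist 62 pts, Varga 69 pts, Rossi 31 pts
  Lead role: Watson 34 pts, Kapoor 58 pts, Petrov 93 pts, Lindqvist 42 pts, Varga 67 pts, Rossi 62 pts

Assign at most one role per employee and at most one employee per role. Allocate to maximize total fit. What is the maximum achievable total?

Max total: 476 pts

Optimal: Watson→Ops role (92 pts), Kapoor→Lead role (58 pts), Petrov→Backend role (99 pts), Lindqvist→QA role (61 pts), Varga→Data role (100 pts), Rossi→Frontend role (66 pts) — total 92+58+99+61+100+66 = 476 pts.
Column-greedy (each role in turn goes to its best remaining employee) gives 463 pts, worse by 13.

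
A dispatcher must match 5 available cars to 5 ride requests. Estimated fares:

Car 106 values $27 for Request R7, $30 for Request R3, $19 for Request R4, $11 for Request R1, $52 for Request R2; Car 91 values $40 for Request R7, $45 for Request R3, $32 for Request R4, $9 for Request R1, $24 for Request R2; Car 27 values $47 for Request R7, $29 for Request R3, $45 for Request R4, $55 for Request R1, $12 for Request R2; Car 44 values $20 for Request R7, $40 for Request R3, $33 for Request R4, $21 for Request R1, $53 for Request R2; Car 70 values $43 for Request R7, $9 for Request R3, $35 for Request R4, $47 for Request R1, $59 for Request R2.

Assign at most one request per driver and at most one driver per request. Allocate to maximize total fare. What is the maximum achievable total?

Maximum total: $228

This is a one-to-one assignment (maximum-weight bipartite matching).
Optimal: Car 106→Request R2 ($52), Car 91→Request R3 ($45), Car 27→Request R1 ($55), Car 44→Request R4 ($33), Car 70→Request R7 ($43) — total 52+45+55+33+43 = $228.
Column-greedy (each request in turn goes to its best remaining driver) gives $200, worse by 28.
Every other assignment is strictly worse.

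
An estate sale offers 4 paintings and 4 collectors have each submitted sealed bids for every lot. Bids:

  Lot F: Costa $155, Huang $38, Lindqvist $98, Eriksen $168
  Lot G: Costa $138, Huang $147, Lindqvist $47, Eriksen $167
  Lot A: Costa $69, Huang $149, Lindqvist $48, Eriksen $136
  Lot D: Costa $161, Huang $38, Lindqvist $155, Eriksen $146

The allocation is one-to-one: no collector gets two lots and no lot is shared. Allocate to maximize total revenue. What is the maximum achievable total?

Optimal: Costa→Lot F ($155), Huang→Lot A ($149), Lindqvist→Lot D ($155), Eriksen→Lot G ($167) — total 155+149+155+167 = $626.
Max-entry greedy (repeatedly take the single best remaining cell) gives $525, worse by 101.
Next-best assignment: Costa→Lot G, Huang→Lot A, Lindqvist→Lot D, Eriksen→Lot F = $610.
Swapping Costa↔Eriksen (Costa→Lot G $138, Eriksen→Lot F $168) loses 16.

Max total: $626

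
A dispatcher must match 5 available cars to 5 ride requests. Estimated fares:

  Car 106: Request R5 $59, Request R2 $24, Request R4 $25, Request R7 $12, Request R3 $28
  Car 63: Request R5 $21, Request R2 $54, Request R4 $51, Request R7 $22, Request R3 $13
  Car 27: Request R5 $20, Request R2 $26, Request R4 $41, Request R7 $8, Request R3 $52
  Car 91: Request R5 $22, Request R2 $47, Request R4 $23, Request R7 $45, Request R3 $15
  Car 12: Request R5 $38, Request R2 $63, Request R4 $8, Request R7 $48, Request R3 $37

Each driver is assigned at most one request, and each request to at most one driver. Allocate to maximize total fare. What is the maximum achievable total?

Optimal: Car 106→Request R5 ($59), Car 63→Request R4 ($51), Car 27→Request R3 ($52), Car 91→Request R7 ($45), Car 12→Request R2 ($63) — total 59+51+52+45+63 = $270.
Row-greedy (each driver in turn takes its best remaining request) gives $218, worse by 52.
Next-best assignment: Car 106→Request R5, Car 63→Request R4, Car 27→Request R3, Car 91→Request R2, Car 12→Request R7 = $257.

Maximum total: $270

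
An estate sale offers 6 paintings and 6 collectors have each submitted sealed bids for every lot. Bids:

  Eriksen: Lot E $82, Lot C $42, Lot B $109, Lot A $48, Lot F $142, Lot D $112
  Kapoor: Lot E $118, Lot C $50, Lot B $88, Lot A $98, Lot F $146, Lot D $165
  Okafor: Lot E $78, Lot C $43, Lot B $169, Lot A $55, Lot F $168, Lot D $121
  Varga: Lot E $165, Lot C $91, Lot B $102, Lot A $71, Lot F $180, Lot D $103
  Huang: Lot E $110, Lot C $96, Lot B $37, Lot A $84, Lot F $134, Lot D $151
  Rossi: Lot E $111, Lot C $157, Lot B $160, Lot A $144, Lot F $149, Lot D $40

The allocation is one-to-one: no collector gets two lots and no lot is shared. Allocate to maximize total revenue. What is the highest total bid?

Optimal: Eriksen→Lot F ($142), Kapoor→Lot A ($98), Okafor→Lot B ($169), Varga→Lot E ($165), Huang→Lot D ($151), Rossi→Lot C ($157) — total 142+98+169+165+151+157 = $882.
Row-greedy (each collector in turn takes its best remaining lot) gives $881, worse by 1.
Checked against all permutations: $882 is optimal.

Maximum total: $882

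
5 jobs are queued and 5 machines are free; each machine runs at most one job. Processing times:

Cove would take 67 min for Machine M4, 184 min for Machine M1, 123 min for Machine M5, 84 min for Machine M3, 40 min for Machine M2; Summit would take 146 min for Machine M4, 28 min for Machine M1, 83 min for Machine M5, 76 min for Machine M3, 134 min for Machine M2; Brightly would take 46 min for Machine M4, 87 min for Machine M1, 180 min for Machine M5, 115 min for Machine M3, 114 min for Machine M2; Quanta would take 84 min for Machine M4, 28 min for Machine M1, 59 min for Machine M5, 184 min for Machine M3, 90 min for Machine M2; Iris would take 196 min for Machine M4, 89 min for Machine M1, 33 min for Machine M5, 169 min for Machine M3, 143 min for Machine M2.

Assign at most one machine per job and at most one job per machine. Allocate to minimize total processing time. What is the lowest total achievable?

This is the linear assignment problem.
Optimal: Cove→Machine M2 (40 min), Summit→Machine M3 (76 min), Brightly→Machine M4 (46 min), Quanta→Machine M1 (28 min), Iris→Machine M5 (33 min) — total 40+76+46+28+33 = 223 min.
Column-greedy (each machine in turn goes to its cheapest remaining job) gives 281 min, worse by 58.
Next-best assignment: Cove→Machine M3, Summit→Machine M1, Brightly→Machine M4, Quanta→Machine M2, Iris→Machine M5 = 281 min.

Minimum total: 223 min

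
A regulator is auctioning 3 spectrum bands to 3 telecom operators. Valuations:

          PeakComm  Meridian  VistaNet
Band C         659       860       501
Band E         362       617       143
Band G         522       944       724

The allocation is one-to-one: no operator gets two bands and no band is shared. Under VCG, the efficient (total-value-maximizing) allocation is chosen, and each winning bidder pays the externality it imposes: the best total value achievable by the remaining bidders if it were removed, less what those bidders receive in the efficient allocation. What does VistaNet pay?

VistaNet pays $327M.

Efficient allocation: PeakComm→Band C ($659M), Meridian→Band E ($617M), VistaNet→Band G ($724M); total welfare W = $2000M.
VistaNet receives Band G at value $724M, so the others get W − 724 = $1276M.
Without VistaNet: best allocation of the remaining 2 bidders over all 3 bands is PeakComm→Band C ($659M), Meridian→Band G ($944M), total $1603M.
VCG payment = (others' best without VistaNet) − (others' welfare with VistaNet) = 1603 − 1276 = $327M.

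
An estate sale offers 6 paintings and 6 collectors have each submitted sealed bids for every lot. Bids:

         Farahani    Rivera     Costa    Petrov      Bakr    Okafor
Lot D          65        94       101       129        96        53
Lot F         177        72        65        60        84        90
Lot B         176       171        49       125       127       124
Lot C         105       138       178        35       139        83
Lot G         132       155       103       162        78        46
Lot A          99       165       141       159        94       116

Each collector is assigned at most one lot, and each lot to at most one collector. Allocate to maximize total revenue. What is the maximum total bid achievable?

Max total: $902

This is a one-to-one assignment (maximum-weight bipartite matching).
Optimal: Farahani→Lot F ($177), Rivera→Lot A ($165), Costa→Lot C ($178), Petrov→Lot G ($162), Bakr→Lot D ($96), Okafor→Lot B ($124) — total 177+165+178+162+96+124 = $902.
Column-greedy (each lot in turn goes to its best remaining collector) gives $849, worse by 53.
No other one-to-one assignment exceeds $902.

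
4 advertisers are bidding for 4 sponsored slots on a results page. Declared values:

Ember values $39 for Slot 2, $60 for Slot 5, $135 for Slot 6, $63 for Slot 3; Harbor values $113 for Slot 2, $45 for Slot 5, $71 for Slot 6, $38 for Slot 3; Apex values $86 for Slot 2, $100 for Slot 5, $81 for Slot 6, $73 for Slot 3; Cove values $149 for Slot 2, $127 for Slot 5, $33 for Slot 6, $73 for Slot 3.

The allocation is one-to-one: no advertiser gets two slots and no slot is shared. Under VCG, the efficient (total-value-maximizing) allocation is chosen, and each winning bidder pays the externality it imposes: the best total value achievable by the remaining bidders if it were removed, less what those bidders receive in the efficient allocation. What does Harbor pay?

Efficient allocation: Ember→Slot 6 ($135), Harbor→Slot 2 ($113), Apex→Slot 3 ($73), Cove→Slot 5 ($127); total welfare W = $448.
Harbor receives Slot 2 at value $113, so the others get W − 113 = $335.
Without Harbor: best allocation of the remaining 3 bidders over all 4 slots is Ember→Slot 6 ($135), Apex→Slot 5 ($100), Cove→Slot 2 ($149), total $384.
VCG payment = (others' best without Harbor) − (others' welfare with Harbor) = 384 − 335 = $49.

Harbor pays $49.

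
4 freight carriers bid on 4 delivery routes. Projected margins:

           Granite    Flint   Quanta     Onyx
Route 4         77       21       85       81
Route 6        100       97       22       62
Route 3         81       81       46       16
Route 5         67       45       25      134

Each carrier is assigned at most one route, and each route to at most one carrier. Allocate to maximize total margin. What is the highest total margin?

Maximum total: $400k

Optimal: Granite→Route 6 ($100k), Flint→Route 3 ($81k), Quanta→Route 4 ($85k), Onyx→Route 5 ($134k) — total 100+81+85+134 = $400k.
Next-best assignment: Granite→Route 3, Flint→Route 6, Quanta→Route 4, Onyx→Route 5 = $397k.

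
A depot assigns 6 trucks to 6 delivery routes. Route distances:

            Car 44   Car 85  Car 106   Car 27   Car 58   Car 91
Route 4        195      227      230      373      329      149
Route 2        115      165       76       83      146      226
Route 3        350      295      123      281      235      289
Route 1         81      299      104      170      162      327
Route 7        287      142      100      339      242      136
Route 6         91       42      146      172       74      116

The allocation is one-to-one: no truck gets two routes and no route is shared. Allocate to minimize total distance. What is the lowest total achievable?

Minimum total: 652 km

Treat this as an assignment problem: match each truck to one route.
Optimal: Car 44→Route 1 (81 km), Car 85→Route 7 (142 km), Car 106→Route 3 (123 km), Car 27→Route 2 (83 km), Car 58→Route 6 (74 km), Car 91→Route 4 (149 km) — total 81+142+123+83+74+149 = 652 km.
Column-greedy (each route in turn goes to its cheapest remaining truck) gives 855 km, worse by 203.
Every other assignment is strictly worse.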